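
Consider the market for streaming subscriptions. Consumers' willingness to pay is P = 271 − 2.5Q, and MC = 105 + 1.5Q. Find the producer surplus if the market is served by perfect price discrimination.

Under first-degree price discrimination the firm charges each unit its demand price and produces up to where P = MC, i.e. Q = 41.5. Consumer surplus is zero; producer surplus equals total surplus.
PS = ½·(271 − 105)·41.5 = 3444.5.

PS = 3444.5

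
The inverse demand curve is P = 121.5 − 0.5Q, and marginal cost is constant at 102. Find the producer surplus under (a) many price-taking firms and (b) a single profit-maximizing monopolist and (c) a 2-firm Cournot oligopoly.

Competition: PS = 0; Monopoly: PS = 190.125; Cournot: PS = 169

Under competition P = MC = 102, so Q = (121.5 − 102)/0.5 = 39.
PS = (102 − 102)·39 = 0.
A monopolist chooses Q where MR = MC. MR = 121.5 − Q; setting this equal to 102 gives Q = 19.5 and P = 111.75.
PS = (111.75 − 102)·19.5 = 190.125.
With 2 symmetric Cournot firms, each firm's FOC gives 121.5 − 1.5q = 102, so q = 13, Q = 2·13 = 26, and P = 108.5.
PS = (108.5 − 102)·26 = 169.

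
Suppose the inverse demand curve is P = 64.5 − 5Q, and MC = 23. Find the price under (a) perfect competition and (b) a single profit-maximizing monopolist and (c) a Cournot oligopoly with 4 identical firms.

Competitive firms price at marginal cost: P = 23, giving Q = 8.3.
The monopolist equates marginal revenue to marginal cost: 64.5 − 10Q = 23, so Q = 4.15. From demand, P = 43.75.
With 4 symmetric Cournot firms, each firm's FOC gives 64.5 − 25q = 23, so q = 1.66, Q = 4·1.66 = 6.64, and P = 31.3.

Competition: P = 23; Monopoly: P = 43.75; Cournot: P = 31.3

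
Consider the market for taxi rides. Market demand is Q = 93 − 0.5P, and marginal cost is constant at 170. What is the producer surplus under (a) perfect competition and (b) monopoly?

Inverting demand: P = 186 − 2Q.
Perfect competition: P = MC = 170, so 186 − 2Q = 170 and Q = 8.
PS = (170 − 170)·8 = 0.
A monopolist chooses Q where MR = MC. MR = 186 − 4Q; setting this equal to 170 gives Q = 4 and P = 178.
PS = (178 − 170)·4 = 32.

Competition: PS = 0; Monopoly: PS = 32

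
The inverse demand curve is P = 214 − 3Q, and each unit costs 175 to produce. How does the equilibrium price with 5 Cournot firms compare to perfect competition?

Cournot: P = 181.5; Competition: P = 175

With 5 symmetric Cournot firms, each firm's FOC gives 214 − 18q = 175, so q = 13/6, Q = 5·13/6 = 65/6, and P = 181.5.
Perfect competition: P = MC = 175, so 214 − 3Q = 175 and Q = 13.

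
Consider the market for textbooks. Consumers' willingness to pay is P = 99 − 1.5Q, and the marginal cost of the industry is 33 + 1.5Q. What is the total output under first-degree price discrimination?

Q = 22

With perfect price discrimination, output is the efficient level Q = 22 (where demand meets MC), but every buyer pays their willingness to pay: CS = 0 and PS = total surplus.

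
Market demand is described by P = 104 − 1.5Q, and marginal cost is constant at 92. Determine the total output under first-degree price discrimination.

Q = 8

With perfect price discrimination, output is the efficient level Q = 8 (where demand meets MC), but every buyer pays their willingness to pay: CS = 0 and PS = total surplus.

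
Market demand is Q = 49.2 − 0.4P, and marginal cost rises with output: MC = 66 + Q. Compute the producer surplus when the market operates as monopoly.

Inverting demand: P = 123 − 2.5Q.
The monopolist equates marginal revenue to marginal cost: 123 − 5Q = 66 + Q, so Q = 9.5. From demand, P = 99.25.
PS = P·Q − VC(Q) = 99.25·9.5 − (66·9.5 + ½·1·9.5²) = 270.75.

PS = 270.75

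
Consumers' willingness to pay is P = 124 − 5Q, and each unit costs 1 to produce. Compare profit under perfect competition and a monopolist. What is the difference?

Under competition P = MC = 1, so Q = (124 − 1)/5 = 24.6.
Profit = (1 − 1)·24.6 = 0.
Monopoly sets MR = MC: 124 − 10Q = 1 ⇒ Q = 12.3, P = 124 − 5·12.3 = 62.5.
Profit = (62.5 − 1)·12.3 = 756.45.
Change in profit: 756.45 − 0 = 756.45.

π rises by 756.45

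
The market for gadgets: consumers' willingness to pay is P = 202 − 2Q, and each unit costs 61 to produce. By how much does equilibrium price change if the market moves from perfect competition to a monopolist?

P rises by 70.5

Competitive firms price at marginal cost: P = 61, giving Q = 70.5.
The monopolist equates marginal revenue to marginal cost: 202 − 4Q = 61, so Q = 35.25. From demand, P = 131.5.
Change in equilibrium price: 131.5 − 61 = 70.5.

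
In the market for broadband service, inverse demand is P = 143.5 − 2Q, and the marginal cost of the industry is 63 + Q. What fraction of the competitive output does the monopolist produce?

A monopolist chooses Q where MR = MC. MR = 143.5 − 4Q; setting this equal to 63 + Q gives Q = 16.1 and P = 111.3.
Under competition P = MC: 143.5 − 2Q = 63 + Q ⇒ Q = 161/6, P = 539/6.
Ratio Q_m/Q_c = 16.1/(161/6) = 0.6.

Q_m/Q_c = 0.6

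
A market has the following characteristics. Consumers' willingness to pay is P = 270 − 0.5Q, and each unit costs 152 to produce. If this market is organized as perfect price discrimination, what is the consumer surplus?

Under first-degree price discrimination the firm charges each unit its demand price and produces up to where P = MC, i.e. Q = 236. Consumer surplus is zero; producer surplus equals total surplus.
CS = 0.

CS = 0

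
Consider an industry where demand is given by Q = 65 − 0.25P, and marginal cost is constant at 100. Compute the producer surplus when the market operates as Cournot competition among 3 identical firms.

Inverting demand: P = 260 − 4Q.
Cournot with 3 identical firms: the symmetric best-response condition is 260 − 16q = 100. Each firm produces q = 10, total output Q = 30, price P = 140.
PS = (140 − 100)·30 = 1200.

PS = 1200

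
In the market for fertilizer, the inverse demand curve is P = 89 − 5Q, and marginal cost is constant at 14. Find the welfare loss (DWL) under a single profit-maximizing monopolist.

DWL = 140.625

Competitive firms price at marginal cost: P = 14, giving Q = 15.
The monopolist equates marginal revenue to marginal cost: 89 − 10Q = 14, so Q = 7.5. From demand, P = 51.5.
DWL is the triangle between Q = 7.5 and Q = 15: ½·(15 − 7.5)·(51.5 − 14) = 140.625.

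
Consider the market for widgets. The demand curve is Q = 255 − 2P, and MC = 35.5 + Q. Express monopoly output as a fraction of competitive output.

Inverting demand: P = 127.5 − 0.5Q.
The monopolist equates marginal revenue to marginal cost: 127.5 − Q = 35.5 + Q, so Q = 46. From demand, P = 104.5.
Competitive equilibrium sets price equal to marginal cost: 127.5 − 0.5Q = 35.5 + Q, so Q = 184/3 and P = 581/6.
Ratio Q_m/Q_c = 46/(184/3) = 0.75.

Q_m/Q_c = 0.75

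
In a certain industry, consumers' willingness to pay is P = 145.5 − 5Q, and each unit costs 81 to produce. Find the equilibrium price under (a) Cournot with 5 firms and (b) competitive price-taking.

Cournot: P = 91.75; Competition: P = 81

With 5 symmetric Cournot firms, each firm's FOC gives 145.5 − 30q = 81, so q = 2.15, Q = 5·2.15 = 10.75, and P = 91.75.
Competitive firms price at marginal cost: P = 81, giving Q = 12.9.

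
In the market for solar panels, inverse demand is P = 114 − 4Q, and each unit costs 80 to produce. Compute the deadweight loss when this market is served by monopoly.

DWL = 36.125

Under competition P = MC = 80, so Q = (114 − 80)/4 = 8.5.
A monopolist chooses Q where MR = MC. MR = 114 − 8Q; setting this equal to 80 gives Q = 4.25 and P = 97.
DWL is the triangle between Q = 4.25 and Q = 8.5: ½·(8.5 − 4.25)·(97 − 80) = 36.125.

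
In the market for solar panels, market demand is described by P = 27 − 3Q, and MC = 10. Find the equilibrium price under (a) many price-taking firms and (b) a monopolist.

Competitive firms price at marginal cost: P = 10, giving Q = 17/3.
Monopoly sets MR = MC: 27 − 6Q = 10 ⇒ Q = 17/6, P = 27 − 3·17/6 = 18.5.

Competition: P = 10; Monopoly: P = 18.5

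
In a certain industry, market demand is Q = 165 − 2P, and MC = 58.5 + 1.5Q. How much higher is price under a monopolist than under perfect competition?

Price rises by 1.2

Inverting demand: P = 82.5 − 0.5Q.
Competitive equilibrium sets price equal to marginal cost: 82.5 − 0.5Q = 58.5 + 1.5Q, so Q = 12 and P = 76.5.
Monopoly sets MR = MC: 82.5 − Q = 58.5 + 1.5Q ⇒ Q = 9.6, P = 82.5 − 0.5·9.6 = 77.7.
Change in price: 77.7 − 76.5 = 1.2.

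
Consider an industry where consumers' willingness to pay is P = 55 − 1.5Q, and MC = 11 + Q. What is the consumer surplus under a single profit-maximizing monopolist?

CS = 90.75

Monopoly sets MR = MC: 55 − 3Q = 11 + Q ⇒ Q = 11, P = 55 − 1.5·11 = 38.5.
CS = ½·(55 − 38.5)·11 = 90.75.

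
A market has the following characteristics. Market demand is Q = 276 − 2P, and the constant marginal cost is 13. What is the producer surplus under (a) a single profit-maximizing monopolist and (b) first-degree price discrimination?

Monopoly: PS = 7812.5; Perfect PD: PS = 15625

Inverting demand: P = 138 − 0.5Q.
The monopolist equates marginal revenue to marginal cost: 138 − Q = 13, so Q = 125. From demand, P = 75.5.
PS = (75.5 − 13)·125 = 7812.5.
Under first-degree price discrimination the firm charges each unit its demand price and produces up to where P = MC, i.e. Q = 250. Consumer surplus is zero; producer surplus equals total surplus.
PS = ½·(138 − 13)·250 = 15625.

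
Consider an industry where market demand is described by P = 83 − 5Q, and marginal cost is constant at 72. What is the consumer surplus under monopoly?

A monopolist chooses Q where MR = MC. MR = 83 − 10Q; setting this equal to 72 gives Q = 1.1 and P = 77.5.
CS = ½·(83 − 77.5)·1.1 = 3.025.

CS = 3.025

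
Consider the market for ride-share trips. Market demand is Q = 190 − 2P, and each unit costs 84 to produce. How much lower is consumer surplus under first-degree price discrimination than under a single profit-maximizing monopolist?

CS falls by 30.25

Inverting demand: P = 95 − 0.5Q.
A monopolist chooses Q where MR = MC. MR = 95 − Q; setting this equal to 84 gives Q = 11 and P = 89.5.
CS = ½·(95 − 89.5)·11 = 30.25.
Under first-degree price discrimination the firm charges each unit its demand price and produces up to where P = MC, i.e. Q = 22. Consumer surplus is zero; producer surplus equals total surplus.
CS = 0.
Change in consumer surplus: 0 − 30.25 = −30.25.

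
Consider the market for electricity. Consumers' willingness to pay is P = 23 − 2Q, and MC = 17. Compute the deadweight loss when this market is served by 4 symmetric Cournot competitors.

Perfect competition: P = MC = 17, so 23 − 2Q = 17 and Q = 3.
With 4 symmetric Cournot firms, each firm's FOC gives 23 − 10q = 17, so q = 0.6, Q = 4·0.6 = 2.4, and P = 18.2.
DWL is the triangle between Q = 2.4 and Q = 3: ½·(3 − 2.4)·(18.2 − 17) = 0.36.

DWL = 0.36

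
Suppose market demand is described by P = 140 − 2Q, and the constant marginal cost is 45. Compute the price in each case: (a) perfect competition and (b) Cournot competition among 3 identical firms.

Competition: P = 45; Cournot: P = 68.75

Competitive firms price at marginal cost: P = 45, giving Q = 47.5.
In a 3-firm Cournot equilibrium, symmetry and the first-order condition give q = (140 − 45)/(8) = 11.875. So Q = 35.625 and P = 68.75.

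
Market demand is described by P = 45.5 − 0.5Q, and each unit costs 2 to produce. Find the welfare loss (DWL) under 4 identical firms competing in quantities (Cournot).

Competitive firms price at marginal cost: P = 2, giving Q = 87.
With 4 symmetric Cournot firms, each firm's FOC gives 45.5 − 2.5q = 2, so q = 17.4, Q = 4·17.4 = 69.6, and P = 10.7.
DWL is the triangle between Q = 69.6 and Q = 87: ½·(87 − 69.6)·(10.7 − 2) = 75.69.

DWL = 75.69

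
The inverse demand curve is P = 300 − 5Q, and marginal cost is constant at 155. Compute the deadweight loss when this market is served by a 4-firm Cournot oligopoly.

DWL = 84.1

Perfect competition: P = MC = 155, so 300 − 5Q = 155 and Q = 29.
Cournot with 4 identical firms: the symmetric best-response condition is 300 − 25q = 155. Each firm produces q = 5.8, total output Q = 23.2, price P = 184.
DWL is the triangle between Q = 23.2 and Q = 29: ½·(29 − 23.2)·(184 − 155) = 84.1.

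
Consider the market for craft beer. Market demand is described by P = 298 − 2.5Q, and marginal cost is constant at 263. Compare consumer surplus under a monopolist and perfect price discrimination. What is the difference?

CS falls by 61.25

A monopolist chooses Q where MR = MC. MR = 298 − 5Q; setting this equal to 263 gives Q = 7 and P = 280.5.
CS = ½·(298 − 280.5)·7 = 61.25.
A perfectly discriminating monopolist sells every unit with P(Q) ≥ MC(Q), so output equals the competitive quantity Q = 14. Each buyer pays their reservation price, so CS = 0 and the firm captures all surplus.
CS = 0.
Change in consumer surplus: 0 − 61.25 = −61.25.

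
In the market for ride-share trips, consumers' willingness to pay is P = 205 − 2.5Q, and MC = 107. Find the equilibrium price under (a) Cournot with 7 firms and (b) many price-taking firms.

Cournot with 7 identical firms: the symmetric best-response condition is 205 − 20q = 107. Each firm produces q = 4.9, total output Q = 34.3, price P = 119.25.
Competitive firms price at marginal cost: P = 107, giving Q = 39.2.

Cournot: P = 119.25; Competition: P = 107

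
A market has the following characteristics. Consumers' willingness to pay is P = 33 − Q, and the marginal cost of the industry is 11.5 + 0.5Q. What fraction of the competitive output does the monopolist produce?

A monopolist chooses Q where MR = MC. MR = 33 − 2Q; setting this equal to 11.5 + 0.5Q gives Q = 8.6 and P = 24.4.
Competitive equilibrium sets price equal to marginal cost: 33 − Q = 11.5 + 0.5Q, so Q = 43/3 and P = 56/3.
Ratio Q_m/Q_c = 8.6/(43/3) = 0.6.

Q_m/Q_c = 0.6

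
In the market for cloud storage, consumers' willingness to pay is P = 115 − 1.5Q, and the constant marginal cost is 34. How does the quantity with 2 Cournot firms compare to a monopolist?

In a 2-firm Cournot equilibrium, symmetry and the first-order condition give q = (115 − 34)/(4.5) = 18. So Q = 36 and P = 61.
Monopoly sets MR = MC: 115 − 3Q = 34 ⇒ Q = 27, P = 115 − 1.5·27 = 74.5.

Cournot: Q = 36; Monopoly: Q = 27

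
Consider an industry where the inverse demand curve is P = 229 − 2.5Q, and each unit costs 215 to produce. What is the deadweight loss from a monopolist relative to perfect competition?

Perfect competition: P = MC = 215, so 229 − 2.5Q = 215 and Q = 5.6.
Monopoly sets MR = MC: 229 − 5Q = 215 ⇒ Q = 2.8, P = 229 − 2.5·2.8 = 222.
DWL is the triangle between Q = 2.8 and Q = 5.6: ½·(5.6 − 2.8)·(222 − 215) = 9.8.

DWL = 9.8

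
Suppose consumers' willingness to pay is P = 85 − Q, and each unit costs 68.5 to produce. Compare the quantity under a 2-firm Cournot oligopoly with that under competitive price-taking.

In a 2-firm Cournot equilibrium, symmetry and the first-order condition give q = (85 − 68.5)/(3) = 5.5. So Q = 11 and P = 74.
Competitive firms price at marginal cost: P = 68.5, giving Q = 16.5.

Cournot: Q = 11; Competition: Q = 16.5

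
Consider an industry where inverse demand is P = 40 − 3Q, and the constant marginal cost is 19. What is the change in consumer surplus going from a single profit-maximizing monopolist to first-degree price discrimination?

Consumer surplus falls by 18.375

A monopolist chooses Q where MR = MC. MR = 40 − 6Q; setting this equal to 19 gives Q = 3.5 and P = 29.5.
CS = ½·(40 − 29.5)·3.5 = 18.375.
With perfect price discrimination, output is the efficient level Q = 7 (where demand meets MC), but every buyer pays their willingness to pay: CS = 0 and PS = total surplus.
CS = 0.
Change in consumer surplus: 0 − 18.375 = −18.375.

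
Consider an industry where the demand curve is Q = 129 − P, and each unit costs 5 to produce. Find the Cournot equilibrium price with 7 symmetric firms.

P = 20.5

Inverting demand: P = 129 − Q.
With 7 symmetric Cournot firms, each firm's FOC gives 129 − 8q = 5, so q = 15.5, Q = 7·15.5 = 108.5, and P = 20.5.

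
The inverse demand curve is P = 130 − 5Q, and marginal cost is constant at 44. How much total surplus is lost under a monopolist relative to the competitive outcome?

Under competition P = MC = 44, so Q = (130 − 44)/5 = 17.2.
The monopolist equates marginal revenue to marginal cost: 130 − 10Q = 44, so Q = 8.6. From demand, P = 87.
DWL is the triangle between Q = 8.6 and Q = 17.2: ½·(17.2 − 8.6)·(87 − 44) = 184.9.

DWL = 184.9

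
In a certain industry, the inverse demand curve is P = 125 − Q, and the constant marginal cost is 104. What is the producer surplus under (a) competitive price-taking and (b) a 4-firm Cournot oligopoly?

Perfect competition: P = MC = 104, so 125 − Q = 104 and Q = 21.
PS = (104 − 104)·21 = 0.
In a 4-firm Cournot equilibrium, symmetry and the first-order condition give q = (125 − 104)/(5) = 4.2. So Q = 16.8 and P = 108.2.
PS = (108.2 − 104)·16.8 = 70.56.

Competition: PS = 0; Cournot: PS = 70.56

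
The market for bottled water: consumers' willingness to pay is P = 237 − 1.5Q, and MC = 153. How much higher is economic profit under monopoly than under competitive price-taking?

π rises by 1176

Under competition P = MC = 153, so Q = (237 − 153)/1.5 = 56.
Profit = (153 − 153)·56 = 0.
Monopoly sets MR = MC: 237 − 3Q = 153 ⇒ Q = 28, P = 237 − 1.5·28 = 195.
Profit = (195 − 153)·28 = 1176.
Change in economic profit: 1176 − 0 = 1176.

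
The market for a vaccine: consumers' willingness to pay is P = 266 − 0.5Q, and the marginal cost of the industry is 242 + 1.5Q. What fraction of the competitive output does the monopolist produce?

A monopolist chooses Q where MR = MC. MR = 266 − Q; setting this equal to 242 + 1.5Q gives Q = 9.6 and P = 261.2.
Competitive equilibrium sets price equal to marginal cost: 266 − 0.5Q = 242 + 1.5Q, so Q = 12 and P = 260.
Ratio Q_m/Q_c = 9.6/12 = 0.8.

Q_m/Q_c = 0.8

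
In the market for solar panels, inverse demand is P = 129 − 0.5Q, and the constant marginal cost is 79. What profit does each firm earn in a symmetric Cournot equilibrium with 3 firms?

Cournot with 3 identical firms: the symmetric best-response condition is 129 − 2q = 79. Each firm produces q = 25, total output Q = 75, price P = 91.5.
Each firm's profit = (91.5 − 79)·25 = 312.5.

π_i = 312.5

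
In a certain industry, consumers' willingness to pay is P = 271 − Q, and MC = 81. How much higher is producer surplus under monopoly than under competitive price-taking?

Under competition P = MC = 81, so Q = (271 − 81)/1 = 190.
PS = (81 − 81)·190 = 0.
Monopoly sets MR = MC: 271 − 2Q = 81 ⇒ Q = 95, P = 271 − 95 = 176.
PS = (176 − 81)·95 = 9025.
Change in producer surplus: 9025 − 0 = 9025.

PS rises by 9025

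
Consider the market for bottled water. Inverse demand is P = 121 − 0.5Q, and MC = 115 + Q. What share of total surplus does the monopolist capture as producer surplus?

The monopolist equates marginal revenue to marginal cost: 121 − Q = 115 + Q, so Q = 3. From demand, P = 119.5.
CS = ½·(121 − 119.5)·3 = 2.25.
PS = P·Q − VC(Q) = 119.5·3 − (115·3 + ½·1·3²) = 9.
Share captured = PS/TS = 9/11.25 = 0.8.

PS/TS = 0.8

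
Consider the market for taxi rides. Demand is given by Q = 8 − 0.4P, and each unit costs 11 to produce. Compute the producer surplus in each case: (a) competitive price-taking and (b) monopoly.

Competition: PS = 0; Monopoly: PS = 8.1

Inverting demand: P = 20 − 2.5Q.
Competitive firms price at marginal cost: P = 11, giving Q = 3.6.
PS = (11 − 11)·3.6 = 0.
Monopoly sets MR = MC: 20 − 5Q = 11 ⇒ Q = 1.8, P = 20 − 2.5·1.8 = 15.5.
PS = (15.5 − 11)·1.8 = 8.1.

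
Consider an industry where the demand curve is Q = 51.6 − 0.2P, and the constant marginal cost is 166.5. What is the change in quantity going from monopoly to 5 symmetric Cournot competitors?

Inverting demand: P = 258 − 5Q.
Monopoly sets MR = MC: 258 − 10Q = 166.5 ⇒ Q = 9.15, P = 258 − 5·9.15 = 212.25.
With 5 symmetric Cournot firms, each firm's FOC gives 258 − 30q = 166.5, so q = 3.05, Q = 5·3.05 = 15.25, and P = 181.75.
Change in quantity: 15.25 − 9.15 = 6.1.

Q rises by 6.1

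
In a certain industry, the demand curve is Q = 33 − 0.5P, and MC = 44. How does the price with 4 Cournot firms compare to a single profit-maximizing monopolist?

Cournot: P = 48.4; Monopoly: P = 55

Inverting demand: P = 66 − 2Q.
With 4 symmetric Cournot firms, each firm's FOC gives 66 − 10q = 44, so q = 2.2, Q = 4·2.2 = 8.8, and P = 48.4.
A monopolist chooses Q where MR = MC. MR = 66 − 4Q; setting this equal to 44 gives Q = 5.5 and P = 55.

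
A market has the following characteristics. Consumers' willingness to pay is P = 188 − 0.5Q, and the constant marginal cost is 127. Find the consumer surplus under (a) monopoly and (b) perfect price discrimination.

Monopoly: CS = 930.25; Perfect PD: CS = 0

Monopoly sets MR = MC: 188 − Q = 127 ⇒ Q = 61, P = 188 − 0.5·61 = 157.5.
CS = ½·(188 − 157.5)·61 = 930.25.
With perfect price discrimination, output is the efficient level Q = 122 (where demand meets MC), but every buyer pays their willingness to pay: CS = 0 and PS = total surplus.
CS = 0.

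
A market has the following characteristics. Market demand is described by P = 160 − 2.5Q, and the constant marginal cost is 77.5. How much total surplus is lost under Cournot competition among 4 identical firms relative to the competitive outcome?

Competitive firms price at marginal cost: P = 77.5, giving Q = 33.
With 4 symmetric Cournot firms, each firm's FOC gives 160 − 12.5q = 77.5, so q = 6.6, Q = 4·6.6 = 26.4, and P = 94.
DWL is the triangle between Q = 26.4 and Q = 33: ½·(33 − 26.4)·(94 − 77.5) = 54.45.

DWL = 54.45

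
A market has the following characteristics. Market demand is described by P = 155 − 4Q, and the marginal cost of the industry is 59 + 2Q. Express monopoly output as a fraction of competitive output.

The monopolist equates marginal revenue to marginal cost: 155 − 8Q = 59 + 2Q, so Q = 9.6. From demand, P = 116.6.
Competitive equilibrium sets price equal to marginal cost: 155 − 4Q = 59 + 2Q, so Q = 16 and P = 91.
Ratio Q_m/Q_c = 9.6/16 = 0.6.

Q_m/Q_c = 0.6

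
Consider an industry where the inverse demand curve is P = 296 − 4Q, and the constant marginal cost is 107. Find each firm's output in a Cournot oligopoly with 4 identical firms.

q_i = 9.45

In a 4-firm Cournot equilibrium, symmetry and the first-order condition give q = (296 − 107)/(20) = 9.45. So Q = 37.8 and P = 144.8.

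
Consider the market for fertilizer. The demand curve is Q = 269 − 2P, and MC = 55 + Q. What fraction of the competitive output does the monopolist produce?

Inverting demand: P = 134.5 − 0.5Q.
A monopolist chooses Q where MR = MC. MR = 134.5 − Q; setting this equal to 55 + Q gives Q = 39.75 and P = 114.625.
Under competition P = MC: 134.5 − 0.5Q = 55 + Q ⇒ Q = 53, P = 108.
Ratio Q_m/Q_c = 39.75/53 = 0.75.

Q_m/Q_c = 0.75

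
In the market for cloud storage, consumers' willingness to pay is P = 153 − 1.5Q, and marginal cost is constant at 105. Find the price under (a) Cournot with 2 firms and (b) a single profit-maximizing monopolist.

Cournot: P = 121; Monopoly: P = 129

Cournot with 2 identical firms: the symmetric best-response condition is 153 − 4.5q = 105. Each firm produces q = 32/3, total output Q = 64/3, price P = 121.
A monopolist chooses Q where MR = MC. MR = 153 − 3Q; setting this equal to 105 gives Q = 16 and P = 129.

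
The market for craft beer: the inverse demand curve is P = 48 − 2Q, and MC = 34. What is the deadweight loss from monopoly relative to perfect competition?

Competitive firms price at marginal cost: P = 34, giving Q = 7.
The monopolist equates marginal revenue to marginal cost: 48 − 4Q = 34, so Q = 3.5. From demand, P = 41.
DWL is the triangle between Q = 3.5 and Q = 7: ½·(7 − 3.5)·(41 − 34) = 12.25.

DWL = 12.25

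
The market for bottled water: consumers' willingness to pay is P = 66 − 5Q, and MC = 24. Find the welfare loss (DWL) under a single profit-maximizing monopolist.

DWL = 44.1

Competitive firms price at marginal cost: P = 24, giving Q = 8.4.
The monopolist equates marginal revenue to marginal cost: 66 − 10Q = 24, so Q = 4.2. From demand, P = 45.
DWL is the triangle between Q = 4.2 and Q = 8.4: ½·(8.4 − 4.2)·(45 − 24) = 44.1.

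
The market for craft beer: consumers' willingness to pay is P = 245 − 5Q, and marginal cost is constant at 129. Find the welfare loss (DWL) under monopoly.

DWL = 336.4

Under competition P = MC = 129, so Q = (245 − 129)/5 = 23.2.
The monopolist equates marginal revenue to marginal cost: 245 − 10Q = 129, so Q = 11.6. From demand, P = 187.
DWL is the triangle between Q = 11.6 and Q = 23.2: ½·(23.2 − 11.6)·(187 − 129) = 336.4.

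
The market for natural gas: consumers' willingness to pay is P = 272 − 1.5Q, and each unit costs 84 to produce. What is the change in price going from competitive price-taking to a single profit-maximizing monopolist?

Price rises by 94

Under competition P = MC = 84, so Q = (272 − 84)/1.5 = 376/3.
The monopolist equates marginal revenue to marginal cost: 272 − 3Q = 84, so Q = 188/3. From demand, P = 178.
Change in price: 178 − 84 = 94.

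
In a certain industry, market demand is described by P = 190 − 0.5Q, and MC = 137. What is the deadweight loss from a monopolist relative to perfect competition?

Perfect competition: P = MC = 137, so 190 − 0.5Q = 137 and Q = 106.
Monopoly sets MR = MC: 190 − Q = 137 ⇒ Q = 53, P = 190 − 0.5·53 = 163.5.
DWL is the triangle between Q = 53 and Q = 106: ½·(106 − 53)·(163.5 − 137) = 702.25.

DWL = 702.25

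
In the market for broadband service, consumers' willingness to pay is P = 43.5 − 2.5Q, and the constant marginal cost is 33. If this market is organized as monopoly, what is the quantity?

Q = 2.1

Monopoly sets MR = MC: 43.5 − 5Q = 33 ⇒ Q = 2.1, P = 43.5 − 2.5·2.1 = 38.25.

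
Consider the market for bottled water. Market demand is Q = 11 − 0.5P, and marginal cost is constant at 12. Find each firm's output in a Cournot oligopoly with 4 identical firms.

Inverting demand: P = 22 − 2Q.
In a 4-firm Cournot equilibrium, symmetry and the first-order condition give q = (22 − 12)/(10) = 1. So Q = 4 and P = 14.

q_i = 1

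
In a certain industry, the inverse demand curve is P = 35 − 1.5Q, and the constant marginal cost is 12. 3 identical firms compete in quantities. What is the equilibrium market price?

With 3 symmetric Cournot firms, each firm's FOC gives 35 − 6q = 12, so q = 23/6, Q = 3·23/6 = 11.5, and P = 17.75.

P = 17.75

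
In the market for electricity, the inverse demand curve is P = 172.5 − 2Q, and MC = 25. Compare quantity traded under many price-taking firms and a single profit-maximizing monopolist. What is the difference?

Under competition P = MC = 25, so Q = (172.5 − 25)/2 = 73.75.
Monopoly sets MR = MC: 172.5 − 4Q = 25 ⇒ Q = 36.875, P = 172.5 − 2·36.875 = 98.75.
Change in quantity traded: 36.875 − 73.75 = −36.875.

Quantity traded falls by 36.875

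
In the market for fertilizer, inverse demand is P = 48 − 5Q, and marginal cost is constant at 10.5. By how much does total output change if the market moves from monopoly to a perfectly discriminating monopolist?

Total output rises by 3.75

A monopolist chooses Q where MR = MC. MR = 48 − 10Q; setting this equal to 10.5 gives Q = 3.75 and P = 29.25.
A perfectly discriminating monopolist sells every unit with P(Q) ≥ MC(Q), so output equals the competitive quantity Q = 7.5. Each buyer pays their reservation price, so CS = 0 and the firm captures all surplus.
Change in total output: 7.5 − 3.75 = 3.75.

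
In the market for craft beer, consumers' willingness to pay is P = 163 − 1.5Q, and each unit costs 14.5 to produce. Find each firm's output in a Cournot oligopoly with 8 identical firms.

q_i = 11

In a 8-firm Cournot equilibrium, symmetry and the first-order condition give q = (163 − 14.5)/(13.5) = 11. So Q = 88 and P = 31.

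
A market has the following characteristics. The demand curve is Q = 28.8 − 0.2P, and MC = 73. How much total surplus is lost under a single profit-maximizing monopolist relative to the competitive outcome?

DWL = 126.025

Inverting demand: P = 144 − 5Q.
Perfect competition: P = MC = 73, so 144 − 5Q = 73 and Q = 14.2.
The monopolist equates marginal revenue to marginal cost: 144 − 10Q = 73, so Q = 7.1. From demand, P = 108.5.
DWL is the triangle between Q = 7.1 and Q = 14.2: ½·(14.2 − 7.1)·(108.5 − 73) = 126.025.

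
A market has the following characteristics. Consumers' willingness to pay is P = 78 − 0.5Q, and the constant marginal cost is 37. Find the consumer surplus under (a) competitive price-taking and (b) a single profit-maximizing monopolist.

Perfect competition: P = MC = 37, so 78 − 0.5Q = 37 and Q = 82.
CS = ½·(78 − 37)·82 = 1681.
The monopolist equates marginal revenue to marginal cost: 78 − Q = 37, so Q = 41. From demand, P = 57.5.
CS = ½·(78 − 57.5)·41 = 420.25.

Competition: CS = 1681; Monopoly: CS = 420.25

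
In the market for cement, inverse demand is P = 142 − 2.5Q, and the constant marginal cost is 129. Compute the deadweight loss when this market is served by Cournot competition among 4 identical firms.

Competitive firms price at marginal cost: P = 129, giving Q = 5.2.
In a 4-firm Cournot equilibrium, symmetry and the first-order condition give q = (142 − 129)/(12.5) = 1.04. So Q = 4.16 and P = 131.6.
DWL is the triangle between Q = 4.16 and Q = 5.2: ½·(5.2 − 4.16)·(131.6 − 129) = 1.352.

DWL = 1.352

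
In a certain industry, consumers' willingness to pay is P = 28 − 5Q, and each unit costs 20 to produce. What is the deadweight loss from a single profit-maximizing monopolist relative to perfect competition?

Perfect competition: P = MC = 20, so 28 − 5Q = 20 and Q = 1.6.
Monopoly sets MR = MC: 28 − 10Q = 20 ⇒ Q = 0.8, P = 28 − 5·0.8 = 24.
DWL is the triangle between Q = 0.8 and Q = 1.6: ½·(1.6 − 0.8)·(24 − 20) = 1.6.

DWL = 1.6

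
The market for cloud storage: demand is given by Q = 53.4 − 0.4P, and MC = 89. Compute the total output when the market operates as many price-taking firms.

Q = 17.8

Inverting demand: P = 133.5 − 2.5Q.
Competitive firms price at marginal cost: P = 89, giving Q = 17.8.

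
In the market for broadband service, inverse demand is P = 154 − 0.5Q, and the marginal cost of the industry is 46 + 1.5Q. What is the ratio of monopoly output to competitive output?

Q_m/Q_c = 0.8

The monopolist equates marginal revenue to marginal cost: 154 − Q = 46 + 1.5Q, so Q = 43.2. From demand, P = 132.4.
Under competition P = MC: 154 − 0.5Q = 46 + 1.5Q ⇒ Q = 54, P = 127.
Ratio Q_m/Q_c = 43.2/54 = 0.8.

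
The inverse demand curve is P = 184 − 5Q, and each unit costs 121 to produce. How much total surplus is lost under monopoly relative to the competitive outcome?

Competitive firms price at marginal cost: P = 121, giving Q = 12.6.
Monopoly sets MR = MC: 184 − 10Q = 121 ⇒ Q = 6.3, P = 184 − 5·6.3 = 152.5.
DWL is the triangle between Q = 6.3 and Q = 12.6: ½·(12.6 − 6.3)·(152.5 − 121) = 99.225.

DWL = 99.225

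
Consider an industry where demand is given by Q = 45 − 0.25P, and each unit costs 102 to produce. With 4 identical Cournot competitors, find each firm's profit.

Inverting demand: P = 180 − 4Q.
In a 4-firm Cournot equilibrium, symmetry and the first-order condition give q = (180 − 102)/(20) = 3.9. So Q = 15.6 and P = 117.6.
Each firm's profit = (117.6 − 102)·3.9 = 60.84.

π_i = 60.84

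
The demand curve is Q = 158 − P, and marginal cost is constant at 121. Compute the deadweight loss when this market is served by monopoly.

Inverting demand: P = 158 − Q.
Competitive firms price at marginal cost: P = 121, giving Q = 37.
The monopolist equates marginal revenue to marginal cost: 158 − 2Q = 121, so Q = 18.5. From demand, P = 139.5.
DWL is the triangle between Q = 18.5 and Q = 37: ½·(37 − 18.5)·(139.5 − 121) = 171.125.

DWL = 171.125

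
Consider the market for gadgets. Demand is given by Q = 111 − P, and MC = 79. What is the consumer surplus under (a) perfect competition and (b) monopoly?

Inverting demand: P = 111 − Q.
Perfect competition: P = MC = 79, so 111 − Q = 79 and Q = 32.
CS = ½·(111 − 79)·32 = 512.
Monopoly sets MR = MC: 111 − 2Q = 79 ⇒ Q = 16, P = 111 − 16 = 95.
CS = ½·(111 − 95)·16 = 128.

Competition: CS = 512; Monopoly: CS = 128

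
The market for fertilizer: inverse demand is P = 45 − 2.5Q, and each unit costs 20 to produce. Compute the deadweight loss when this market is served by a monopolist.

Perfect competition: P = MC = 20, so 45 − 2.5Q = 20 and Q = 10.
A monopolist chooses Q where MR = MC. MR = 45 − 5Q; setting this equal to 20 gives Q = 5 and P = 32.5.
DWL is the triangle between Q = 5 and Q = 10: ½·(10 − 5)·(32.5 − 20) = 31.25.

DWL = 31.25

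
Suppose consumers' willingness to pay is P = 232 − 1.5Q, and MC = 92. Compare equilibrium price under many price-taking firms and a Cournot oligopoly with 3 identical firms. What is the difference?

Equilibrium price rises by 35

Competitive firms price at marginal cost: P = 92, giving Q = 280/3.
Cournot with 3 identical firms: the symmetric best-response condition is 232 − 6q = 92. Each firm produces q = 70/3, total output Q = 70, price P = 127.
Change in equilibrium price: 127 − 92 = 35.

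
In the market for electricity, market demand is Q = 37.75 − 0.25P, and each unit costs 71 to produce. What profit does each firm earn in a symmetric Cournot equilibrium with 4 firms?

π_i = 64

Inverting demand: P = 151 − 4Q.
Cournot with 4 identical firms: the symmetric best-response condition is 151 − 20q = 71. Each firm produces q = 4, total output Q = 16, price P = 87.
Each firm's profit = (87 − 71)·4 = 64.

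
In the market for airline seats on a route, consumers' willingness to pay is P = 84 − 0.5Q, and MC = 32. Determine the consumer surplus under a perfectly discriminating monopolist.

With perfect price discrimination, output is the efficient level Q = 104 (where demand meets MC), but every buyer pays their willingness to pay: CS = 0 and PS = total surplus.
CS = 0.

CS = 0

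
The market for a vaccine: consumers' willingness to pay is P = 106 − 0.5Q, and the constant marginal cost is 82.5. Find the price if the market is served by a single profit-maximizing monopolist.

P = 94.25

Monopoly sets MR = MC: 106 − Q = 82.5 ⇒ Q = 23.5, P = 106 − 0.5·23.5 = 94.25.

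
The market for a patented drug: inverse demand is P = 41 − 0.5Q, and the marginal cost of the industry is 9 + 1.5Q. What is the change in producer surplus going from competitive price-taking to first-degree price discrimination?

PS rises by 64

Under competition P = MC: 41 − 0.5Q = 9 + 1.5Q ⇒ Q = 16, P = 33.
PS = P·Q − VC(Q) = 33·16 − (9·16 + ½·1.5·16²) = 192.
With perfect price discrimination, output is the efficient level Q = 16 (where demand meets MC), but every buyer pays their willingness to pay: CS = 0 and PS = total surplus.
PS = ½·(41 − 9)·16 = 256.
Change in producer surplus: 256 − 192 = 64.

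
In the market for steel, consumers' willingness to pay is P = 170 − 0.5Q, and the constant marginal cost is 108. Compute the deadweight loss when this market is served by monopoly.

DWL = 961

Perfect competition: P = MC = 108, so 170 − 0.5Q = 108 and Q = 124.
Monopoly sets MR = MC: 170 − Q = 108 ⇒ Q = 62, P = 170 − 0.5·62 = 139.
DWL is the triangle between Q = 62 and Q = 124: ½·(124 − 62)·(139 − 108) = 961.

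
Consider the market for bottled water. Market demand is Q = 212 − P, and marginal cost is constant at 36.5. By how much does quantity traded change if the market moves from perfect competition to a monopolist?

Q falls by 87.75

Inverting demand: P = 212 − Q.
Under competition P = MC = 36.5, so Q = (212 − 36.5)/1 = 175.5.
The monopolist equates marginal revenue to marginal cost: 212 − 2Q = 36.5, so Q = 87.75. From demand, P = 124.25.
Change in quantity traded: 87.75 − 175.5 = −87.75.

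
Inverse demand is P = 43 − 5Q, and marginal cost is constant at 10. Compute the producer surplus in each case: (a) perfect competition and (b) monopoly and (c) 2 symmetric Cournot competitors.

Under competition P = MC = 10, so Q = (43 − 10)/5 = 6.6.
PS = (10 − 10)·6.6 = 0.
The monopolist equates marginal revenue to marginal cost: 43 − 10Q = 10, so Q = 3.3. From demand, P = 26.5.
PS = (26.5 − 10)·3.3 = 54.45.
Cournot with 2 identical firms: the symmetric best-response condition is 43 − 15q = 10. Each firm produces q = 2.2, total output Q = 4.4, price P = 21.
PS = (21 − 10)·4.4 = 48.4.

Competition: PS = 0; Monopoly: PS = 54.45; Cournot: PS = 48.4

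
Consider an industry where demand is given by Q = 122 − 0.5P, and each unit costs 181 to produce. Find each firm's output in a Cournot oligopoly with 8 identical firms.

q_i = 3.5

Inverting demand: P = 244 − 2Q.
Cournot with 8 identical firms: the symmetric best-response condition is 244 − 18q = 181. Each firm produces q = 3.5, total output Q = 28, price P = 188.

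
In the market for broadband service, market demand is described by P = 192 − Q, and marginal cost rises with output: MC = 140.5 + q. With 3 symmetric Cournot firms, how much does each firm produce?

q_i = 10.3

Cournot with 3 identical firms: the symmetric best-response condition is 192 − 4q = 140.5 + q. Each firm produces q = 10.3, total output Q = 30.9, price P = 161.1.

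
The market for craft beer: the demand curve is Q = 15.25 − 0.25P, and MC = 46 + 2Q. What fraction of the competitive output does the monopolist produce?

Inverting demand: P = 61 − 4Q.
A monopolist chooses Q where MR = MC. MR = 61 − 8Q; setting this equal to 46 + 2Q gives Q = 1.5 and P = 55.
Competitive equilibrium sets price equal to marginal cost: 61 − 4Q = 46 + 2Q, so Q = 2.5 and P = 51.
Ratio Q_m/Q_c = 1.5/2.5 = 0.6.

Q_m/Q_c = 0.6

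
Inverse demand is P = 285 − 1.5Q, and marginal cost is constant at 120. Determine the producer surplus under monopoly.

PS = 4537.5

Monopoly sets MR = MC: 285 − 3Q = 120 ⇒ Q = 55, P = 285 − 1.5·55 = 202.5.
PS = (202.5 − 120)·55 = 4537.5.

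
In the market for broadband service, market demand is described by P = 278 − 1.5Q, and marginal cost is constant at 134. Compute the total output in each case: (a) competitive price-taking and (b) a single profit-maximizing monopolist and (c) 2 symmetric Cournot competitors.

Competition: Q = 96; Monopoly: Q = 48; Cournot: Q = 64

Perfect competition: P = MC = 134, so 278 − 1.5Q = 134 and Q = 96.
The monopolist equates marginal revenue to marginal cost: 278 − 3Q = 134, so Q = 48. From demand, P = 206.
With 2 symmetric Cournot firms, each firm's FOC gives 278 − 4.5q = 134, so q = 32, Q = 2·32 = 64, and P = 182.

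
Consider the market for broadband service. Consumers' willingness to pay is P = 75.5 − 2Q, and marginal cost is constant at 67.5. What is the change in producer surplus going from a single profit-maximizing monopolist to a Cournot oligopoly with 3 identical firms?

PS falls by 2

A monopolist chooses Q where MR = MC. MR = 75.5 − 4Q; setting this equal to 67.5 gives Q = 2 and P = 71.5.
PS = (71.5 − 67.5)·2 = 8.
With 3 symmetric Cournot firms, each firm's FOC gives 75.5 − 8q = 67.5, so q = 1, Q = 3·1 = 3, and P = 69.5.
PS = (69.5 − 67.5)·3 = 6.
Change in producer surplus: 6 − 8 = −2.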